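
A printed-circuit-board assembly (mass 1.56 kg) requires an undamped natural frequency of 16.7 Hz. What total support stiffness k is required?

ω_n = 2πf_n = 2π × 16.7 = 104.9 rad/s.
k = m·ω_n² = 1.56 × 104.9² = 1.56 × 11010 = 17180 N/m.

17200 N/m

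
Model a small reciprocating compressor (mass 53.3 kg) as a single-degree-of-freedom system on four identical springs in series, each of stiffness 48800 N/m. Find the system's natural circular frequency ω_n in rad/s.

Series springs: 1/k_eq = 4/48800, so k_eq = 48800/4 = 12200 N/m.
ω_n = √(k_eq/m) = √(12200/53.3) = √228.9 = 15.13 rad/s.

15.1 rad/s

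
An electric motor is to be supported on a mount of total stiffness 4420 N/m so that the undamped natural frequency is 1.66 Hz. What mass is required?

ω_n = 2πf_n = 2π × 1.66 = 10.43 rad/s.
m = k/ω_n² = 4420/10.43² = 4420/108.8 = 40.63 kg.

40.6 kg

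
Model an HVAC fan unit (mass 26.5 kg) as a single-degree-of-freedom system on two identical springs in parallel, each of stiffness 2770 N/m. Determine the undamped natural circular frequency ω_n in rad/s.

Parallel springs add: k_eq = 2 × 2770 = 5540 N/m.
ω_n = √(k_eq/m) = √(5540/26.5) = √209.1 = 14.46 rad/s.

14.5 rad/s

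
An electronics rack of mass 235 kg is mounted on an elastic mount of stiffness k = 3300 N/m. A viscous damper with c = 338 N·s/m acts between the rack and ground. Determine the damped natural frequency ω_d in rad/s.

ω_n = √(k/m) = √(3300/235) = 3.747 rad/s.
Critical damping c_c = 2√(k·m) = 2√(3300 × 235) = 1761 N·s/m, so ζ = c/c_c = 338/1761 = 0.1919.
ω_d = ω_n√(1 − ζ²) = 3.747 × √(1 − 0.0368) = 3.678 rad/s.

3.68 rad/s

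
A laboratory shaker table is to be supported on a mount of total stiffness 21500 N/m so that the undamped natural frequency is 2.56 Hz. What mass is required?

83.1 kg

ω_n = 2πf_n = 2π × 2.56 = 16.08 rad/s.
m = k/ω_n² = 21500/16.08² = 21500/258.7 = 83.10 kg.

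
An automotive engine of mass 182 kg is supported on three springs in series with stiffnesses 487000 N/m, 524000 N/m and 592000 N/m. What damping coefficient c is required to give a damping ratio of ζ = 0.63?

Series springs: 1/k_eq = 1/487000 + 1/524000 + 1/592000 = 5.651×10^-6, so k_eq = 177000 N/m.
c_c = 2√(k_eq·m) = 2√(177000 × 182) = 11350 N·s/m.
c = ζ·c_c = 0.63 × 11350 = 7151 N·s/m.

7150 N·s/m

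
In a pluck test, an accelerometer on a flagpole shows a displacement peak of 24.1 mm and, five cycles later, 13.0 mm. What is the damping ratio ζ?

Logarithmic decrement δ = (1/n)·ln(x₀/x_n) = (1/5)·ln(24.1/13.0) = (1/5)·ln(1.854) = 0.1235.
ζ = δ/√(4π² + δ²) = 0.1235/√(39.48 + 0.0152) = 0.1235/6.284 = 0.01964.

0.0196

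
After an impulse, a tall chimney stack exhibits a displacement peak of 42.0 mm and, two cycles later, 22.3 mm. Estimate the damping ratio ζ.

Logarithmic decrement δ = (1/n)·ln(x₀/x_n) = (1/2)·ln(42.0/22.3) = (1/2)·ln(1.883) = 0.3165.
ζ = δ/√(4π² + δ²) = 0.3165/√(39.48 + 0.100) = 0.3165/6.291 = 0.05032.

0.0503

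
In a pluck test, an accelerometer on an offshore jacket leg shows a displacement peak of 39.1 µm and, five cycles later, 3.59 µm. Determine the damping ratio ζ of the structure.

0.0758

Logarithmic decrement δ = (1/n)·ln(x₀/x_n) = (1/5)·ln(39.1/3.59) = (1/5)·ln(10.89) = 0.4776.
ζ = δ/√(4π² + δ²) = 0.4776/√(39.48 + 0.228) = 0.4776/6.301 = 0.07579.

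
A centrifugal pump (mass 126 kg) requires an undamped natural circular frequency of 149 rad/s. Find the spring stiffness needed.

2800000 N/m

k = m·ω_n² = 126 × 149.0² = 126 × 22200 = 2797000 N/m.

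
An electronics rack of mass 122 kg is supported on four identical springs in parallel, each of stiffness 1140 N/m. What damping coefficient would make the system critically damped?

Parallel springs add: k_eq = 4 × 1140 = 4560 N/m.
c_c = 2√(k_eq·m) = 2√(4560 × 122) = 2 × 745.9 = 1492 N·s/m.

1490 N·s/m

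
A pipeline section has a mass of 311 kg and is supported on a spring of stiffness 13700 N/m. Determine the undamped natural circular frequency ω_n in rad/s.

ω_n = √(k/m) = √(13700/311) = √44.05 = 6.637 rad/s.

6.64 rad/s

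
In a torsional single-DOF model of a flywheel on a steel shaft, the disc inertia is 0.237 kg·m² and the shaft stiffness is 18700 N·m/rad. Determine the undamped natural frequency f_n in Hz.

44.7 Hz

ω_n = √(k_t/J) = √(18700/0.237) = √78900 = 280.9 rad/s.
f_n = ω_n/(2π) = 280.9/6.283 = 44.71 Hz.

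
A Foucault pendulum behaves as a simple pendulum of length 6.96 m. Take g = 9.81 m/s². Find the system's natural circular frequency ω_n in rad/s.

1.19 rad/s

For a simple pendulum ω_n = √(g/L) = √(9.81/6.96) = √1.409 = 1.187 rad/s.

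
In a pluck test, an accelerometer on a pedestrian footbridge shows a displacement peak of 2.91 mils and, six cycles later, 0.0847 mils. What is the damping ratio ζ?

0.0934

Logarithmic decrement δ = (1/n)·ln(x₀/x_n) = (1/6)·ln(2.91/0.0847) = (1/6)·ln(34.36) = 0.5895.
ζ = δ/√(4π² + δ²) = 0.5895/√(39.48 + 0.347) = 0.5895/6.311 = 0.09341.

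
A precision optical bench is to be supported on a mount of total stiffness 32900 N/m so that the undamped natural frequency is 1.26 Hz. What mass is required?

ω_n = 2πf_n = 2π × 1.26 = 7.917 rad/s.
m = k/ω_n² = 32900/7.917² = 32900/62.68 = 524.9 kg.

525 kg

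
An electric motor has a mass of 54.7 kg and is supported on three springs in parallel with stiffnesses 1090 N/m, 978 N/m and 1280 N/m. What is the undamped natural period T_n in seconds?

Parallel springs add: k_eq = 1090 + 978 + 1280 = 3348 N/m.
ω_n = √(k_eq/m) = √(3348/54.7) = √61.21 = 7.823 rad/s.
T_n = 2π/ω_n = 6.283/7.823 = 0.8031 s.

0.803 s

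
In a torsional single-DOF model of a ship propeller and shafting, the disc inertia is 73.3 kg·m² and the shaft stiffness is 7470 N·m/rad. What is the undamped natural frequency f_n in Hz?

1.61 Hz

ω_n = √(k_t/J) = √(7470/73.3) = √101.9 = 10.10 rad/s.
f_n = ω_n/(2π) = 10.10/6.283 = 1.607 Hz.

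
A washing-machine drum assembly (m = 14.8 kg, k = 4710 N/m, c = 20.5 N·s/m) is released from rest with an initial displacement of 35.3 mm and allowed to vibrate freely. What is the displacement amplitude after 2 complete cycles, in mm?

21.7 mm

ζ = c/(2√(km)) = 20.5/(2√(4710 × 14.8)) = 20.5/528.0 = 0.03882.
Logarithmic decrement δ = 2πζ/√(1 − ζ²) = 2π × 0.03882/√(1 − 0.00151) = 0.2441.
After n cycles, x_n/x₀ = e^(−nδ), so x_2 = 35.3 × e^(−2 × 0.2441) = 35.3 × 0.6137 = 21.66 mm.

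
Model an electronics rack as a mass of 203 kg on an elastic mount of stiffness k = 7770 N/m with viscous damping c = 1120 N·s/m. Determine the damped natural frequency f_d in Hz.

0.881 Hz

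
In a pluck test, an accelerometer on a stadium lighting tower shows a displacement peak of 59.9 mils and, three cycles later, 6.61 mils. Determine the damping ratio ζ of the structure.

Logarithmic decrement δ = (1/n)·ln(x₀/x_n) = (1/3)·ln(59.9/6.61) = (1/3)·ln(9.062) = 0.7347.
ζ = δ/√(4π² + δ²) = 0.7347/√(39.48 + 0.540) = 0.7347/6.326 = 0.1161.

0.116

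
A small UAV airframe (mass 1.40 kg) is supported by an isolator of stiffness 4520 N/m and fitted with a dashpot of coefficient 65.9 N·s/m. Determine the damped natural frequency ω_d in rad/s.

ω_n = √(k/m) = √(4520/1.40) = 56.82 rad/s.
Critical damping c_c = 2√(k·m) = 2√(4520 × 1.40) = 159.1 N·s/m, so ζ = c/c_c = 65.9/159.1 = 0.4142.
ω_d = ω_n√(1 − ζ²) = 56.82 × √(1 − 0.172) = 51.72 rad/s.

51.7 rad/s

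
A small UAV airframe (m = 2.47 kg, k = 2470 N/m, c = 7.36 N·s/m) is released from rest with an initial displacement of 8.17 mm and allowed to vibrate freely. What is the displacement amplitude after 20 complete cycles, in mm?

0.0218 mm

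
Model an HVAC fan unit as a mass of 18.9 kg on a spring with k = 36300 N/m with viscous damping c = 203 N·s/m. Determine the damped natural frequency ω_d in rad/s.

43.5 rad/s

ω_n = √(k/m) = √(36300/18.9) = 43.83 rad/s.
Critical damping c_c = 2√(k·m) = 2√(36300 × 18.9) = 1657 N·s/m, so ζ = c/c_c = 203/1657 = 0.1225.
ω_d = ω_n√(1 − ζ²) = 43.83 × √(1 − 0.0150) = 43.49 rad/s.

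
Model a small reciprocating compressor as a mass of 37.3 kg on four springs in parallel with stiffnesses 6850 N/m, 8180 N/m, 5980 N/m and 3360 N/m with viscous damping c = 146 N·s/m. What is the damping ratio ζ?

Parallel springs add: k_eq = 6850 + 8180 + 5980 + 3360 = 24370 N/m.
ω_n = √(k_eq/m) = √(24370/37.3) = 25.56 rad/s.
Critical damping c_c = 2√(k_eq·m) = 2√(24370 × 37.3) = 1907 N·s/m, so ζ = c/c_c = 146/1907 = 0.07657.

0.0766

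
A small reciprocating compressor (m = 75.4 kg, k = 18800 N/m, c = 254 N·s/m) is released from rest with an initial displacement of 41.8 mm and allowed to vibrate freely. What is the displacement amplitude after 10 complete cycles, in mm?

0.0494 mm

ζ = c/(2√(km)) = 254/(2√(18800 × 75.4)) = 254/2381 = 0.1067.
Logarithmic decrement δ = 2πζ/√(1 − ζ²) = 2π × 0.1067/√(1 − 0.0114) = 0.6741.
After n cycles, x_n/x₀ = e^(−nδ), so x_10 = 41.8 × e^(−10 × 0.6741) = 41.8 × 0.001182 = 0.04940 mm.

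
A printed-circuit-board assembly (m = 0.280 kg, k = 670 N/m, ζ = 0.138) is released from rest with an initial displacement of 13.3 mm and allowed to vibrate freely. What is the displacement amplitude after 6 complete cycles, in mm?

0.0696 mm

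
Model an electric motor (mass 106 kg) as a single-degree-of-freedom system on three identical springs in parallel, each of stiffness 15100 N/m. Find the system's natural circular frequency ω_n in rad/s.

Parallel springs add: k_eq = 3 × 15100 = 45300 N/m.
ω_n = √(k_eq/m) = √(45300/106) = √427.4 = 20.67 rad/s.

20.7 rad/s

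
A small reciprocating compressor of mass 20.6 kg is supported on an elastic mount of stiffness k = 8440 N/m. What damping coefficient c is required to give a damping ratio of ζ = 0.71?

592 N·s/m

c_c = 2√(k·m) = 2√(8440 × 20.6) = 833.9 N·s/m.
c = ζ·c_c = 0.71 × 833.9 = 592.1 N·s/m.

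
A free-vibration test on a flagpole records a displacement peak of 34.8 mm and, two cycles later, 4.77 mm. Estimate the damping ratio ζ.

0.156

Logarithmic decrement δ = (1/n)·ln(x₀/x_n) = (1/2)·ln(34.8/4.77) = (1/2)·ln(7.296) = 0.9936.
ζ = δ/√(4π² + δ²) = 0.9936/√(39.48 + 0.987) = 0.9936/6.361 = 0.1562.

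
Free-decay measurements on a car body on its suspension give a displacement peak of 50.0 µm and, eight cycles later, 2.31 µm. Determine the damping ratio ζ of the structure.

Logarithmic decrement δ = (1/n)·ln(x₀/x_n) = (1/8)·ln(50.0/2.31) = (1/8)·ln(21.65) = 0.3843.
ζ = δ/√(4π² + δ²) = 0.3843/√(39.48 + 0.148) = 0.3843/6.295 = 0.06106.

0.0611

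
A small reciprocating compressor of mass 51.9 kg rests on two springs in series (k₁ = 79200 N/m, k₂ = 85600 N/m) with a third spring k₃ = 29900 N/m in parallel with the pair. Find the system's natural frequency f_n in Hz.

Series pair: k_s = k₁k₂/(k₁+k₂) = (79200)(85600)/(79200 + 85600) = 41140 N/m. In parallel with k₃: k_eq = 41140 + 29900 = 71040 N/m.
ω_n = √(k_eq/m) = √(71040/51.9) = √1369 = 37.00 rad/s.
f_n = ω_n/(2π) = 37.00/6.283 = 5.888 Hz.

5.89 Hz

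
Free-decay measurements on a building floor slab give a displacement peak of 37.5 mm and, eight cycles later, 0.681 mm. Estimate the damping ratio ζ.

0.0795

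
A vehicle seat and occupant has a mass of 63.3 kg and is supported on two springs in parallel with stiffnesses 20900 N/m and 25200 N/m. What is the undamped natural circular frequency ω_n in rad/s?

Parallel springs add: k_eq = 20900 + 25200 = 46100 N/m.
ω_n = √(k_eq/m) = √(46100/63.3) = √728.3 = 26.99 rad/s.

27.0 rad/s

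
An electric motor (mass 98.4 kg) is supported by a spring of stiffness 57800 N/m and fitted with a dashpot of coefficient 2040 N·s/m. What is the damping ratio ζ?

ω_n = √(k/m) = √(57800/98.4) = 24.24 rad/s.
Critical damping c_c = 2√(k·m) = 2√(57800 × 98.4) = 4770 N·s/m, so ζ = c/c_c = 2040/4770 = 0.4277.

0.428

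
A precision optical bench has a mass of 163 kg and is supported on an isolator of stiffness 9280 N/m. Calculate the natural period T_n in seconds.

0.833 s

ω_n = √(k/m) = √(9280/163) = √56.93 = 7.545 rad/s.
T_n = 2π/ω_n = 6.283/7.545 = 0.8327 s.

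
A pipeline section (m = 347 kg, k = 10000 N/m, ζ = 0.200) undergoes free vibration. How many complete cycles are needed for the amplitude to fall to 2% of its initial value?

Logarithmic decrement δ = 2πζ/√(1 − ζ²) = 2π × 0.2000/√(1 − 0.0400) = 1.283.
x_n/x₀ = e^(−nδ) ≤ 0.02; take ln: n ≥ ln(1/0.02)/δ = 3.912/1.283 = 3.050.
So 4 complete cycles are required.

4 cycles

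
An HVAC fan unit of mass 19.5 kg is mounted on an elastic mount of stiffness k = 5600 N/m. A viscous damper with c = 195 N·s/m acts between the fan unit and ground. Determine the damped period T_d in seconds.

ω_n = √(k/m) = √(5600/19.5) = 16.95 rad/s.
Critical damping c_c = 2√(k·m) = 2√(5600 × 19.5) = 660.9 N·s/m, so ζ = c/c_c = 195/660.9 = 0.2950.
ω_d = ω_n√(1 − ζ²) = 16.95 × √(1 − 0.0871) = 16.19 rad/s.
T_d = 2π/ω_d = 0.3880 s.

0.388 s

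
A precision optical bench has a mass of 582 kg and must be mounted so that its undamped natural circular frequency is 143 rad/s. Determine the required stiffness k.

k = m·ω_n² = 582 × 143.0² = 582 × 20450 = 11900000 N/m.

11900000 N/m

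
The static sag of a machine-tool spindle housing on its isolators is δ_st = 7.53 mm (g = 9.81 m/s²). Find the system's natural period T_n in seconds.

ω_n = √(g/δ_st) = √(9.81/0.00753) = √1303 = 36.09 rad/s.
T_n = 2π/ω_n = 6.283/36.09 = 0.1741 s.

0.174 s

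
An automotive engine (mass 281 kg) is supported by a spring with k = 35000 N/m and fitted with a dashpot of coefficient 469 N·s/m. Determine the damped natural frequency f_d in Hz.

1.77 Hz

ω_n = √(k/m) = √(35000/281) = 11.16 rad/s.
Critical damping c_c = 2√(k·m) = 2√(35000 × 281) = 6272 N·s/m, so ζ = c/c_c = 469/6272 = 0.07477.
ω_d = ω_n√(1 − ζ²) = 11.16 × √(1 − 0.00559) = 11.13 rad/s.
f_d = ω_d/(2π) = 1.771 Hz.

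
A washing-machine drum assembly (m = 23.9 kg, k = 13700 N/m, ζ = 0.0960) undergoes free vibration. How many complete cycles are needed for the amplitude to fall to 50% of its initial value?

Logarithmic decrement δ = 2πζ/√(1 − ζ²) = 2π × 0.09600/√(1 − 0.00922) = 0.6060.
x_n/x₀ = e^(−nδ) ≤ 0.5; take ln: n ≥ ln(1/0.5)/δ = 0.6931/0.6060 = 1.144.
So 2 complete cycles are required.

2 cycles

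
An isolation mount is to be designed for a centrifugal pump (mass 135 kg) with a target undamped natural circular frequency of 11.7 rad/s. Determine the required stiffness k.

18500 N/m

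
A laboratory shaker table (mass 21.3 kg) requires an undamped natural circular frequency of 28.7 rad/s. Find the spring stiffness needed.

17500 N/m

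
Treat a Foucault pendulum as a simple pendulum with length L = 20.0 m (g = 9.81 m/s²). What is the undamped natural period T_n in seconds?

8.97 s

For a simple pendulum ω_n = √(g/L) = √(9.81/20.0) = √0.4905 = 0.7004 rad/s.
T_n = 2π/ω_n = 6.283/0.7004 = 8.971 s.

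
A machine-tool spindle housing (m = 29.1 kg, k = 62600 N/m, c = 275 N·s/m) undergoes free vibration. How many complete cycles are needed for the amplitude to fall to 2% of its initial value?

7 cycles

ζ = c/(2√(km)) = 275/(2√(62600 × 29.1)) = 275/2699 = 0.1019.
Logarithmic decrement δ = 2πζ/√(1 − ζ²) = 2π × 0.1019/√(1 − 0.0104) = 0.6434.
x_n/x₀ = e^(−nδ) ≤ 0.02; take ln: n ≥ ln(1/0.02)/δ = 3.912/0.6434 = 6.080.
So 7 complete cycles are required.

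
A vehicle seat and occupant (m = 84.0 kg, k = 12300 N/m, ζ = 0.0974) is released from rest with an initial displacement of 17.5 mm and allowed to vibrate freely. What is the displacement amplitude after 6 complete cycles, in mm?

0.437 mm

Logarithmic decrement δ = 2πζ/√(1 − ζ²) = 2π × 0.09740/√(1 − 0.00949) = 0.6149.
After n cycles, x_n/x₀ = e^(−nδ), so x_6 = 17.5 × e^(−6 × 0.6149) = 17.5 × 0.02499 = 0.4373 mm.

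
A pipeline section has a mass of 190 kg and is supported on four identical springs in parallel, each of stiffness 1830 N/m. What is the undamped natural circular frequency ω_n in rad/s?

6.21 rad/s

Parallel springs add: k_eq = 4 × 1830 = 7320 N/m.
ω_n = √(k_eq/m) = √(7320/190) = √38.53 = 6.207 rad/s.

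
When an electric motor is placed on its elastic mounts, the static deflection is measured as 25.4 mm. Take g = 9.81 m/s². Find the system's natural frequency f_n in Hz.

ω_n = √(g/δ_st) = √(9.81/0.0254) = √386.2 = 19.65 rad/s.
f_n = ω_n/(2π) = 19.65/6.283 = 3.128 Hz.

3.13 Hz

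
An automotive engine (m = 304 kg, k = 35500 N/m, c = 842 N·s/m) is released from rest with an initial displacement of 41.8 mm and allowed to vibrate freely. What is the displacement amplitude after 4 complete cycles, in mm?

ζ = c/(2√(km)) = 842/(2√(35500 × 304)) = 842/6570 = 0.1282.
Logarithmic decrement δ = 2πζ/√(1 − ζ²) = 2π × 0.1282/√(1 − 0.0164) = 0.8119.
After n cycles, x_n/x₀ = e^(−nδ), so x_4 = 41.8 × e^(−4 × 0.8119) = 41.8 × 0.03887 = 1.625 mm.

1.62 mm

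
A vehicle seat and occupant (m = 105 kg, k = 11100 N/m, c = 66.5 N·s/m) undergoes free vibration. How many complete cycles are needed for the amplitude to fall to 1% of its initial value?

24 cycles

ζ = c/(2√(km)) = 66.5/(2√(11100 × 105)) = 66.5/2159 = 0.03080.
Logarithmic decrement δ = 2πζ/√(1 − ζ²) = 2π × 0.03080/√(1 − 0.000949) = 0.1936.
x_n/x₀ = e^(−nδ) ≤ 0.01; take ln: n ≥ ln(1/0.01)/δ = 4.605/0.1936 = 23.79.
So 24 complete cycles are required.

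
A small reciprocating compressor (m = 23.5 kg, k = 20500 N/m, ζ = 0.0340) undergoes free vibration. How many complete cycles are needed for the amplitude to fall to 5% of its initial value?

Logarithmic decrement δ = 2πζ/√(1 − ζ²) = 2π × 0.03400/√(1 − 0.00116) = 0.2138.
x_n/x₀ = e^(−nδ) ≤ 0.05; take ln: n ≥ ln(1/0.05)/δ = 2.996/0.2138 = 14.01.
So 15 complete cycles are required.

15 cycles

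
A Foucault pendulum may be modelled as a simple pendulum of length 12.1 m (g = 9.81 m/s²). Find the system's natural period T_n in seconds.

6.98 s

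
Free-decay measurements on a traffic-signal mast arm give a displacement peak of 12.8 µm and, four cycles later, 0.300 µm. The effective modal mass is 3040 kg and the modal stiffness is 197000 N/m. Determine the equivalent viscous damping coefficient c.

7230 N·s/m

Logarithmic decrement δ = (1/n)·ln(x₀/x_n) = (1/4)·ln(12.8/0.300) = (1/4)·ln(42.67) = 0.9384.
ζ = δ/√(4π² + δ²) = 0.9384/√(39.48 + 0.881) = 0.9384/6.353 = 0.1477.
c = ζ · 2√(km) = 0.1477 × 2√(197000 × 3040) = 0.1477 × 48940 = 7229 N·s/m.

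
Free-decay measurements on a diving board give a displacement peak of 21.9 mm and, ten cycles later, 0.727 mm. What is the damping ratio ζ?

0.0541

Logarithmic decrement δ = (1/n)·ln(x₀/x_n) = (1/10)·ln(21.9/0.727) = (1/10)·ln(30.12) = 0.3405.
ζ = δ/√(4π² + δ²) = 0.3405/√(39.48 + 0.116) = 0.3405/6.292 = 0.05412.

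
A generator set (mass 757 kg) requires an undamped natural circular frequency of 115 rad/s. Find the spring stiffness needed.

10000000 N/m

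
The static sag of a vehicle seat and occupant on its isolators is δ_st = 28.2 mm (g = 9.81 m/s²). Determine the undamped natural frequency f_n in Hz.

2.97 Hz

ω_n = √(g/δ_st) = √(9.81/0.0282) = √347.9 = 18.65 rad/s.
f_n = ω_n/(2π) = 18.65/6.283 = 2.968 Hz.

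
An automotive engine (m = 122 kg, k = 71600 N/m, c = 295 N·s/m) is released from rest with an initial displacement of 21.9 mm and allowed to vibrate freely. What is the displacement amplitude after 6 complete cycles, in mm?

ζ = c/(2√(km)) = 295/(2√(71600 × 122)) = 295/5911 = 0.04991.
Logarithmic decrement δ = 2πζ/√(1 − ζ²) = 2π × 0.04991/√(1 − 0.00249) = 0.3140.
After n cycles, x_n/x₀ = e^(−nδ), so x_6 = 21.9 × e^(−6 × 0.3140) = 21.9 × 0.1520 = 3.329 mm.

3.33 mm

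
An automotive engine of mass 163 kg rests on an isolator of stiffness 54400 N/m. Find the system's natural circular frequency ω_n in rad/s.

ω_n = √(k/m) = √(54400/163) = √333.7 = 18.27 rad/s.

18.3 rad/s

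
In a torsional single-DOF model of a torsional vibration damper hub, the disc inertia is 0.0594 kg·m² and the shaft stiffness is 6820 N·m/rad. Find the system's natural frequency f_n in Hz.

ω_n = √(k_t/J) = √(6820/0.0594) = √114800 = 338.8 rad/s.
f_n = ω_n/(2π) = 338.8/6.283 = 53.93 Hz.

53.9 Hz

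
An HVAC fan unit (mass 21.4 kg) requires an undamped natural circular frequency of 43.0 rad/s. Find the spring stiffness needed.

39600 N/m

k = m·ω_n² = 21.4 × 43.00² = 21.4 × 1849 = 39570 N/m.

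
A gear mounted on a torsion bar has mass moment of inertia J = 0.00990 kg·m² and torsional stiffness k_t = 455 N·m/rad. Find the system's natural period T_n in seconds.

ω_n = √(k_t/J) = √(455/0.00990) = √45960 = 214.4 rad/s.
T_n = 2π/ω_n = 6.283/214.4 = 0.02931 s.

0.0293 s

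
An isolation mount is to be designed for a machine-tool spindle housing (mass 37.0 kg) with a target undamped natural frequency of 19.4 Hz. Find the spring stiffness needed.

ω_n = 2πf_n = 2π × 19.4 = 121.9 rad/s.
k = m·ω_n² = 37.0 × 121.9² = 37.0 × 14860 = 549700 N/m.

550000 N/m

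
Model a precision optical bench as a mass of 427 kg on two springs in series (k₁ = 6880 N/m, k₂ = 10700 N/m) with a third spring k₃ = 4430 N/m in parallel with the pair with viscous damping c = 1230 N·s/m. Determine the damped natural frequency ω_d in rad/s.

Series pair: k_s = k₁k₂/(k₁+k₂) = (6880)(10700)/(6880 + 10700) = 4187 N/m. In parallel with k₃: k_eq = 4187 + 4430 = 8617 N/m.
ω_n = √(k_eq/m) = √(8617/427) = 4.492 rad/s.
Critical damping c_c = 2√(k_eq·m) = 2√(8617 × 427) = 3836 N·s/m, so ζ = c/c_c = 1230/3836 = 0.3206.
ω_d = ω_n√(1 − ζ²) = 4.492 × √(1 − 0.103) = 4.255 rad/s.

4.26 rad/s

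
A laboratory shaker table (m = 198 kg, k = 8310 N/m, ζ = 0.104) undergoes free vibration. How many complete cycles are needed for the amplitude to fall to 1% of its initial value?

8 cycles

Logarithmic decrement δ = 2πζ/√(1 − ζ²) = 2π × 0.1040/√(1 − 0.0108) = 0.6570.
x_n/x₀ = e^(−nδ) ≤ 0.01; take ln: n ≥ ln(1/0.01)/δ = 4.605/0.6570 = 7.009.
So 8 complete cycles are required.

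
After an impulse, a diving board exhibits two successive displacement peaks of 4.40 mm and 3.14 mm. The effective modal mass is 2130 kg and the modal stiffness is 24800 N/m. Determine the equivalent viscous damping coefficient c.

Logarithmic decrement δ = (1/n)·ln(x₀/x_n) = (1/1)·ln(4.40/3.14) = (1/1)·ln(1.401) = 0.3374.
ζ = δ/√(4π² + δ²) = 0.3374/√(39.48 + 0.114) = 0.3374/6.292 = 0.05362.
c = ζ · 2√(km) = 0.05362 × 2√(24800 × 2130) = 0.05362 × 14540 = 779.4 N·s/m.

779 N·s/m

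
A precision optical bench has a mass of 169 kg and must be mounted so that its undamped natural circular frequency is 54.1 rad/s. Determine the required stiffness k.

495000 N/m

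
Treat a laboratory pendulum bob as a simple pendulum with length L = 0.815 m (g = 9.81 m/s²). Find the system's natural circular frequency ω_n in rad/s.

For a simple pendulum ω_n = √(g/L) = √(9.81/0.815) = √12.04 = 3.469 rad/s.

3.47 rad/s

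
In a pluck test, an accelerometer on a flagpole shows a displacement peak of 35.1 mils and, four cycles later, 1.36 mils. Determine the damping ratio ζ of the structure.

0.128

Logarithmic decrement δ = (1/n)·ln(x₀/x_n) = (1/4)·ln(35.1/1.36) = (1/4)·ln(25.81) = 0.8127.
ζ = δ/√(4π² + δ²) = 0.8127/√(39.48 + 0.660) = 0.8127/6.336 = 0.1283.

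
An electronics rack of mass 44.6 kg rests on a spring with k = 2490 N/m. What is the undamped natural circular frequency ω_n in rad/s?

ω_n = √(k/m) = √(2490/44.6) = √55.83 = 7.472 rad/s.

7.47 rad/s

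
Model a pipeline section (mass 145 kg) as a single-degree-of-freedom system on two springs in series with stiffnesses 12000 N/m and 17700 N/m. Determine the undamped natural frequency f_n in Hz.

1.12 Hz

Series springs: 1/k_eq = 1/12000 + 1/17700 = 0.0001398, so k_eq = 7152 N/m.
ω_n = √(k_eq/m) = √(7152/145) = √49.32 = 7.023 rad/s.
f_n = ω_n/(2π) = 7.023/6.283 = 1.118 Hz.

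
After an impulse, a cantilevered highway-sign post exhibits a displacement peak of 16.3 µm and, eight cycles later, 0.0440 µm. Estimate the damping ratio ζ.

0.117

Logarithmic decrement δ = (1/n)·ln(x₀/x_n) = (1/8)·ln(16.3/0.0440) = (1/8)·ln(370.5) = 0.7393.
ζ = δ/√(4π² + δ²) = 0.7393/√(39.48 + 0.547) = 0.7393/6.327 = 0.1169.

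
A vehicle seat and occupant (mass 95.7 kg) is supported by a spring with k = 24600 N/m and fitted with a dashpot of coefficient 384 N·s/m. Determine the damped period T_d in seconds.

0.395 s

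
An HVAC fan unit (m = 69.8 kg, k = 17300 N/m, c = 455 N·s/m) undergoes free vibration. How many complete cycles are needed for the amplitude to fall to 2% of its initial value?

3 cycles

ζ = c/(2√(km)) = 455/(2√(17300 × 69.8)) = 455/2198 = 0.2070.
Logarithmic decrement δ = 2πζ/√(1 − ζ²) = 2π × 0.2070/√(1 − 0.0429) = 1.330.
x_n/x₀ = e^(−nδ) ≤ 0.02; take ln: n ≥ ln(1/0.02)/δ = 3.912/1.330 = 2.942.
So 3 complete cycles are required.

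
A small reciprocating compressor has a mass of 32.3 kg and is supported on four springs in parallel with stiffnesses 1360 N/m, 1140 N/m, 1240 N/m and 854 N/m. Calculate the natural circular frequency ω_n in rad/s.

Parallel springs add: k_eq = 1360 + 1140 + 1240 + 854 = 4594 N/m.
ω_n = √(k_eq/m) = √(4594/32.3) = √142.2 = 11.93 rad/s.

11.9 rad/s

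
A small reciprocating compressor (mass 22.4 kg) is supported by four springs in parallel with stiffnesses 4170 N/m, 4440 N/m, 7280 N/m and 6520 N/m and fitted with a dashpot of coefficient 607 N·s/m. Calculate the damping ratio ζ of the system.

Parallel springs add: k_eq = 4170 + 4440 + 7280 + 6520 = 22410 N/m.
ω_n = √(k_eq/m) = √(22410/22.4) = 31.63 rad/s.
Critical damping c_c = 2√(k_eq·m) = 2√(22410 × 22.4) = 1417 N·s/m, so ζ = c/c_c = 607/1417 = 0.4284.

0.428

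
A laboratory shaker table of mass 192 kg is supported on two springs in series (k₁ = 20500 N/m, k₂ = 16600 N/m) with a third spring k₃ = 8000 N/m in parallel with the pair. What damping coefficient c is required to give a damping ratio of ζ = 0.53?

1920 N·s/m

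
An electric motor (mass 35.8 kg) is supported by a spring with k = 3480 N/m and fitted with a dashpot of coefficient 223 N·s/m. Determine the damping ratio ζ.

0.316

ω_n = √(k/m) = √(3480/35.8) = 9.859 rad/s.
Critical damping c_c = 2√(k·m) = 2√(3480 × 35.8) = 705.9 N·s/m, so ζ = c/c_c = 223/705.9 = 0.3159.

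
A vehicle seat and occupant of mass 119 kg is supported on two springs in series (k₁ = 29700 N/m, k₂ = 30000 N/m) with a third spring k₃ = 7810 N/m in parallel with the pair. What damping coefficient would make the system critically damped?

3290 N·s/m

Series pair: k_s = k₁k₂/(k₁+k₂) = (29700)(30000)/(29700 + 30000) = 14920 N/m. In parallel with k₃: k_eq = 14920 + 7810 = 22730 N/m.
c_c = 2√(k_eq·m) = 2√(22730 × 119) = 2 × 1645 = 3290 N·s/m.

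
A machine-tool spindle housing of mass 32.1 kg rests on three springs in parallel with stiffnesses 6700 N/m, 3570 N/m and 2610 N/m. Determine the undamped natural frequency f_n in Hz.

3.19 Hz

Parallel springs add: k_eq = 6700 + 3570 + 2610 = 12880 N/m.
ω_n = √(k_eq/m) = √(12880/32.1) = √401.2 = 20.03 rad/s.
f_n = ω_n/(2π) = 20.03/6.283 = 3.188 Hz.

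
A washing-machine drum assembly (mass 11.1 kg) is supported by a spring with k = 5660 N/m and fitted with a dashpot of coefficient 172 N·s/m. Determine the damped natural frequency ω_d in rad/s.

21.2 rad/s

ω_n = √(k/m) = √(5660/11.1) = 22.58 rad/s.
Critical damping c_c = 2√(k·m) = 2√(5660 × 11.1) = 501.3 N·s/m, so ζ = c/c_c = 172/501.3 = 0.3431.
ω_d = ω_n√(1 − ζ²) = 22.58 × √(1 − 0.118) = 21.21 rad/s.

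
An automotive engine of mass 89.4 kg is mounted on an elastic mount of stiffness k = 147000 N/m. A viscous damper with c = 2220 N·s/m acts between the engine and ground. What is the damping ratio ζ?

0.306

ω_n = √(k/m) = √(147000/89.4) = 40.55 rad/s.
Critical damping c_c = 2√(k·m) = 2√(147000 × 89.4) = 7250 N·s/m, so ζ = c/c_c = 2220/7250 = 0.3062.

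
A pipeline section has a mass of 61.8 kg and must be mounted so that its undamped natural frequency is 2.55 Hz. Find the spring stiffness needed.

ω_n = 2πf_n = 2π × 2.55 = 16.02 rad/s.
k = m·ω_n² = 61.8 × 16.02² = 61.8 × 256.7 = 15860 N/m.

15900 N/m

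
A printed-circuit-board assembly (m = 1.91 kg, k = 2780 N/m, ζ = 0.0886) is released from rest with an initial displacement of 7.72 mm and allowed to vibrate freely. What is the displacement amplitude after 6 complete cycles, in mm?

Logarithmic decrement δ = 2πζ/√(1 − ζ²) = 2π × 0.08860/√(1 − 0.00785) = 0.5589.
After n cycles, x_n/x₀ = e^(−nδ), so x_6 = 7.72 × e^(−6 × 0.5589) = 7.72 × 0.03497 = 0.2700 mm.

0.270 mm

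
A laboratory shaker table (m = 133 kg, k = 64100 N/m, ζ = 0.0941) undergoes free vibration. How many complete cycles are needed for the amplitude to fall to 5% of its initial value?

6 cycles

Logarithmic decrement δ = 2πζ/√(1 − ζ²) = 2π × 0.09410/√(1 − 0.00885) = 0.5939.
x_n/x₀ = e^(−nδ) ≤ 0.05; take ln: n ≥ ln(1/0.05)/δ = 2.996/0.5939 = 5.044.
So 6 complete cycles are required.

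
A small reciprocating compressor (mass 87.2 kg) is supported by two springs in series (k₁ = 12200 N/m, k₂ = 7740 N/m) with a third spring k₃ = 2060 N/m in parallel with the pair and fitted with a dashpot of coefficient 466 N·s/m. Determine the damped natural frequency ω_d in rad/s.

Series pair: k_s = k₁k₂/(k₁+k₂) = (12200)(7740)/(12200 + 7740) = 4736 N/m. In parallel with k₃: k_eq = 4736 + 2060 = 6796 N/m.
ω_n = √(k_eq/m) = √(6796/87.2) = 8.828 rad/s.
Critical damping c_c = 2√(k_eq·m) = 2√(6796 × 87.2) = 1540 N·s/m, so ζ = c/c_c = 466/1540 = 0.3027.
ω_d = ω_n√(1 − ζ²) = 8.828 × √(1 − 0.0916) = 8.414 rad/s.

8.41 rad/s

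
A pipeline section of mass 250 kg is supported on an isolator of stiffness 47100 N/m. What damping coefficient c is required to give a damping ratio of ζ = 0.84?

5760 N·s/m

c_c = 2√(k·m) = 2√(47100 × 250) = 6863 N·s/m.
c = ζ·c_c = 0.84 × 6863 = 5765 N·s/m.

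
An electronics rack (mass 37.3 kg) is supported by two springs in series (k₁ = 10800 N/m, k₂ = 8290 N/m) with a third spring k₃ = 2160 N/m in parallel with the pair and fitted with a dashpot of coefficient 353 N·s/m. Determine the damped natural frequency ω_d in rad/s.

Series pair: k_s = k₁k₂/(k₁+k₂) = (10800)(8290)/(10800 + 8290) = 4690 N/m. In parallel with k₃: k_eq = 4690 + 2160 = 6850 N/m.
ω_n = √(k_eq/m) = √(6850/37.3) = 13.55 rad/s.
Critical damping c_c = 2√(k_eq·m) = 2√(6850 × 37.3) = 1011 N·s/m, so ζ = c/c_c = 353/1011 = 0.3492.
ω_d = ω_n√(1 − ζ²) = 13.55 × √(1 − 0.122) = 12.70 rad/s.

12.7 rad/s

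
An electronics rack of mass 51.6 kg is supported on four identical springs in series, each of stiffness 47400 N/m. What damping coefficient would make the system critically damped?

Series springs: 1/k_eq = 4/47400, so k_eq = 47400/4 = 11850 N/m.
c_c = 2√(k_eq·m) = 2√(11850 × 51.6) = 2 × 782.0 = 1564 N·s/m.

1560 N·s/m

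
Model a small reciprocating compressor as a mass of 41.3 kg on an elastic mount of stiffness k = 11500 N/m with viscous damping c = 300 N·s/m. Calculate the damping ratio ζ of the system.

0.218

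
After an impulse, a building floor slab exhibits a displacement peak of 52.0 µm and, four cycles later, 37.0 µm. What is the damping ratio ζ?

0.0135

Logarithmic decrement δ = (1/n)·ln(x₀/x_n) = (1/4)·ln(52.0/37.0) = (1/4)·ln(1.405) = 0.08508.
ζ = δ/√(4π² + δ²) = 0.08508/√(39.48 + 0.00724) = 0.08508/6.284 = 0.01354.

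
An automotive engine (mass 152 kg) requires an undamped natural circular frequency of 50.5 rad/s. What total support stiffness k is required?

388000 N/m

k = m·ω_n² = 152 × 50.50² = 152 × 2550 = 387600 N/m.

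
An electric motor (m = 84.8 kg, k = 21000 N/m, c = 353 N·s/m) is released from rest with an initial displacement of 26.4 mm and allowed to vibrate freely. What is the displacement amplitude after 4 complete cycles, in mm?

ζ = c/(2√(km)) = 353/(2√(21000 × 84.8)) = 353/2669 = 0.1323.
Logarithmic decrement δ = 2πζ/√(1 − ζ²) = 2π × 0.1323/√(1 − 0.0175) = 0.8384.
After n cycles, x_n/x₀ = e^(−nδ), so x_4 = 26.4 × e^(−4 × 0.8384) = 26.4 × 0.03496 = 0.9229 mm.

0.923 mm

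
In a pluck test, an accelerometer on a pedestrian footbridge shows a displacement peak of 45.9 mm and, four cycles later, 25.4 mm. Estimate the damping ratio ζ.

Logarithmic decrement δ = (1/n)·ln(x₀/x_n) = (1/4)·ln(45.9/25.4) = (1/4)·ln(1.807) = 0.1479.
ζ = δ/√(4π² + δ²) = 0.1479/√(39.48 + 0.0219) = 0.1479/6.285 = 0.02354.

0.0235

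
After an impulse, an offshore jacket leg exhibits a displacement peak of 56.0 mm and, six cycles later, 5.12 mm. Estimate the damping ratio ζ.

Logarithmic decrement δ = (1/n)·ln(x₀/x_n) = (1/6)·ln(56.0/5.12) = (1/6)·ln(10.94) = 0.3987.
ζ = δ/√(4π² + δ²) = 0.3987/√(39.48 + 0.159) = 0.3987/6.296 = 0.06333.

0.0633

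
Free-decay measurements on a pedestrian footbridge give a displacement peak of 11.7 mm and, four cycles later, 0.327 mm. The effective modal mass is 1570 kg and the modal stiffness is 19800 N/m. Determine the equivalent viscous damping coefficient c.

Logarithmic decrement δ = (1/n)·ln(x₀/x_n) = (1/4)·ln(11.7/0.327) = (1/4)·ln(35.78) = 0.8943.
ζ = δ/√(4π² + δ²) = 0.8943/√(39.48 + 0.800) = 0.8943/6.347 = 0.1409.
c = ζ · 2√(km) = 0.1409 × 2√(19800 × 1570) = 0.1409 × 11150 = 1571 N·s/m.

1570 N·s/m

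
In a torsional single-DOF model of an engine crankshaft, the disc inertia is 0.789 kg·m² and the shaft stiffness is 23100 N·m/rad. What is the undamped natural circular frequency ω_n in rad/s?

171 rad/s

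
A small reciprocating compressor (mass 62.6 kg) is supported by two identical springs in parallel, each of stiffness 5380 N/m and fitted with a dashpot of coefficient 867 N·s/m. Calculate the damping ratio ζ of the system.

0.528

Parallel springs add: k_eq = 2 × 5380 = 10760 N/m.
ω_n = √(k_eq/m) = √(10760/62.6) = 13.11 rad/s.
Critical damping c_c = 2√(k_eq·m) = 2√(10760 × 62.6) = 1641 N·s/m, so ζ = c/c_c = 867/1641 = 0.5282.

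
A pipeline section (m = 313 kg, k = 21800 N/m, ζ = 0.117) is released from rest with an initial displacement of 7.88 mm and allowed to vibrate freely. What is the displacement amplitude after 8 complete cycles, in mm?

0.0211 mm

Logarithmic decrement δ = 2πζ/√(1 − ζ²) = 2π × 0.1170/√(1 − 0.0137) = 0.7402.
After n cycles, x_n/x₀ = e^(−nδ), so x_8 = 7.88 × e^(−8 × 0.7402) = 7.88 × 0.002681 = 0.02112 mm.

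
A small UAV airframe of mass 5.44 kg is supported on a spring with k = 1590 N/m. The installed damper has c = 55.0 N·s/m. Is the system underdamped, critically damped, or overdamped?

underdamped

c_c = 2√(k·m) = 186.0 N·s/m; ζ = c/c_c = 55.0/186.0 = 0.296.
Since ζ < 1 the system is underdamped.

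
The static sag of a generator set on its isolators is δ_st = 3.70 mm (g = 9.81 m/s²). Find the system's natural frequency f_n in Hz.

ω_n = √(g/δ_st) = √(9.81/0.00370) = √2651 = 51.49 rad/s.
f_n = ω_n/(2π) = 51.49/6.283 = 8.195 Hz.

8.20 Hz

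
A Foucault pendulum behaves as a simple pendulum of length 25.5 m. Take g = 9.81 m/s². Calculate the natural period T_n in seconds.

10.1 s

For a simple pendulum ω_n = √(g/L) = √(9.81/25.5) = √0.3847 = 0.6202 rad/s.
T_n = 2π/ω_n = 6.283/0.6202 = 10.13 s.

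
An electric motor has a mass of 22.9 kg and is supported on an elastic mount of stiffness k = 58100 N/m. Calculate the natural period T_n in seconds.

ω_n = √(k/m) = √(58100/22.9) = √2537 = 50.37 rad/s.
T_n = 2π/ω_n = 6.283/50.37 = 0.1247 s.

0.125 s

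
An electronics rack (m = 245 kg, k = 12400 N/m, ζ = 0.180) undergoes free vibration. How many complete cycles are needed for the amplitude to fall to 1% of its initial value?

5 cycles

Logarithmic decrement δ = 2πζ/√(1 − ζ²) = 2π × 0.1800/√(1 − 0.0324) = 1.150.
x_n/x₀ = e^(−nδ) ≤ 0.01; take ln: n ≥ ln(1/0.01)/δ = 4.605/1.150 = 4.005.
So 5 complete cycles are required.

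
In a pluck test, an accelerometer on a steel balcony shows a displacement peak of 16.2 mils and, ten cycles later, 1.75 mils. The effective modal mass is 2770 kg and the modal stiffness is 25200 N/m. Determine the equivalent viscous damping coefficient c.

Logarithmic decrement δ = (1/n)·ln(x₀/x_n) = (1/10)·ln(16.2/1.75) = (1/10)·ln(9.257) = 0.2225.
ζ = δ/√(4π² + δ²) = 0.2225/√(39.48 + 0.0495) = 0.2225/6.287 = 0.03540.
c = ζ · 2√(km) = 0.03540 × 2√(25200 × 2770) = 0.03540 × 16710 = 591.5 N·s/m.

591 N·s/m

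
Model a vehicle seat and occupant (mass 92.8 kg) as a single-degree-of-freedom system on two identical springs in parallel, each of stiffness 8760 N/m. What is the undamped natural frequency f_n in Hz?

2.19 Hz

Parallel springs add: k_eq = 2 × 8760 = 17520 N/m.
ω_n = √(k_eq/m) = √(17520/92.8) = √188.8 = 13.74 rad/s.
f_n = ω_n/(2π) = 13.74/6.283 = 2.187 Hz.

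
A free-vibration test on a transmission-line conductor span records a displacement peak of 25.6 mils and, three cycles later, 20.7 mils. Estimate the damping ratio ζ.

Logarithmic decrement δ = (1/n)·ln(x₀/x_n) = (1/3)·ln(25.6/20.7) = (1/3)·ln(1.237) = 0.07082.
ζ = δ/√(4π² + δ²) = 0.07082/√(39.48 + 0.00502) = 0.07082/6.284 = 0.01127.

0.0113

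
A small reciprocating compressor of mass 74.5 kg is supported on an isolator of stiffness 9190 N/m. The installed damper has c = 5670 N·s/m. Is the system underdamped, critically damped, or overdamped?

c_c = 2√(k·m) = 1655 N·s/m; ζ = c/c_c = 5670/1655 = 3.43.
Since ζ > 1 the system is overdamped.

overdamped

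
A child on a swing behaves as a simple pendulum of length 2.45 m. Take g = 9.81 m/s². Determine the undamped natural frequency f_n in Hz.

For a simple pendulum ω_n = √(g/L) = √(9.81/2.45) = √4.004 = 2.001 rad/s.
f_n = ω_n/(2π) = 2.001/6.283 = 0.3185 Hz.

0.318 Hz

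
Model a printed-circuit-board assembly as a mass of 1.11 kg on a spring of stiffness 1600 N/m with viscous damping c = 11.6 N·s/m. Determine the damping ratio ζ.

0.138

ω_n = √(k/m) = √(1600/1.11) = 37.97 rad/s.
Critical damping c_c = 2√(k·m) = 2√(1600 × 1.11) = 84.29 N·s/m, so ζ = c/c_c = 11.6/84.29 = 0.1376.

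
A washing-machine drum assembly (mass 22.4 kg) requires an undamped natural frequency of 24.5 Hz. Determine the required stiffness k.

531000 N/m

ω_n = 2πf_n = 2π × 24.5 = 153.9 rad/s.
k = m·ω_n² = 22.4 × 153.9² = 22.4 × 23700 = 530800 N/m.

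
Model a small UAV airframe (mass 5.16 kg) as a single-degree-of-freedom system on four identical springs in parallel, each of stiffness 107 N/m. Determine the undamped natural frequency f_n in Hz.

Parallel springs add: k_eq = 4 × 107 = 428.0 N/m.
ω_n = √(k_eq/m) = √(428.0/5.16) = √82.95 = 9.107 rad/s.
f_n = ω_n/(2π) = 9.107/6.283 = 1.449 Hz.

1.45 Hz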